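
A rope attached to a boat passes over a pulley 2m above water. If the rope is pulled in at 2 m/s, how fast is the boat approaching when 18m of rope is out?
9√5/10 ≈ 2.012 m/s

rope² = x² + 2²
x = √(18² - 2²) = 8√5
dx/dt = (rope/x) · d(rope)/dt = (18/(8√5)) · (-2) = -9√5/10 m/s
The boat approaches at 9√5/10 ≈ 2.012 m/s.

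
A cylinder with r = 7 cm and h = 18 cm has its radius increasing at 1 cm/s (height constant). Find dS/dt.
64π cm²/s

S = 2πrh + 2πr² (lateral + bases)
dS/dt = (2πh + 4πr)·dr/dt = (2π·18 + 4π·7)·1
= 64π cm²/s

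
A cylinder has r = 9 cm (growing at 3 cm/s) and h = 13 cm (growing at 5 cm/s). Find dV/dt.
1107π cm³/s

V = πr²h
dV/dt = 2πrh·dr/dt + πr²·dh/dt
= 2π(9)(13)(3) + π(9)²(5)
= 1107π cm³/s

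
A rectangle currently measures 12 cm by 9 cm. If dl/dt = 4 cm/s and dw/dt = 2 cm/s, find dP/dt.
12 cm/s

P = 2(l + w)
dP/dt = 2(dl/dt + dw/dt) = 2(4 + 2) = 12 cm/s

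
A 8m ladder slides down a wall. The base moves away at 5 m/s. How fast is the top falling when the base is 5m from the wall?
25√39/39 ≈ 4.003 m/s

x² + y² = 8²
2x·dx/dt + 2y·dy/dt = 0
dy/dt = -x/y · dx/dt = -5/√39 · 5 = -25√39/39 m/s
The top is descending at 25√39/39 ≈ 4.003 m/s.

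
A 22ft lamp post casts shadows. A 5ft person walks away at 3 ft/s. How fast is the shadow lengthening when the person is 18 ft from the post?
15/17 ft/s

By similar triangles: 22/(x+s) = 5/s
Solving: s = 5x/17
ds/dt = 5/17 · dx/dt = 5/17 · 3 = 15/17 ft/s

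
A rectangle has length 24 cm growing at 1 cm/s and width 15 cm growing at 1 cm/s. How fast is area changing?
39 cm²/s

A = lw
dA/dt = w·dl/dt + l·dw/dt = 15·1 + 24·1 = 39 cm²/s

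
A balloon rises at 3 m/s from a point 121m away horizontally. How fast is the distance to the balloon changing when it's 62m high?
186√18485/18485 ≈ 1.368 m/s

z² = 121² + y²
z = √(121² + 62²) = √18485
dz/dt = y/z · dy/dt = 62/√18485 · 3 = 186√18485/18485 ≈ 1.368 m/s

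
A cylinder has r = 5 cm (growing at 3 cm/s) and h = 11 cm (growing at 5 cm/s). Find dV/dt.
455π cm³/s

V = πr²h
dV/dt = 2πrh·dr/dt + πr²·dh/dt
= 2π(5)(11)(3) + π(5)²(5)
= 455π cm³/s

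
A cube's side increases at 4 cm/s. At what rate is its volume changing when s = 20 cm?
4800 cm³/s

V = s³
dV/dt = 3s² · ds/dt = 3·20²·4 = 4800 cm³/s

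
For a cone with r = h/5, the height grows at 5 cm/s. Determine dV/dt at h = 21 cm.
441π/5 cm³/s

V = (1/3)π(h/5)²h = πh³/75
dV/dt = πh²/25 · 5
At h = 21: dV/dt = 441π/5 cm³/s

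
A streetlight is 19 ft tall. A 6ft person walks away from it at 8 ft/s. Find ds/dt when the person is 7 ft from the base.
48/13 ft/s

By similar triangles: 19/(x+s) = 6/s
Solving: s = 6x/13
ds/dt = 6/13 · dx/dt = 6/13 · 8 = 48/13 ft/s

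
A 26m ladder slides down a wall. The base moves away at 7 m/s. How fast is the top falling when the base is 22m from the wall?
77√3/12 ≈ 11.11 m/s

x² + y² = 26²
2x·dx/dt + 2y·dy/dt = 0
dy/dt = -x/y · dx/dt = -22/(8√3) · 7 = -77√3/12 m/s
The top is descending at 77√3/12 ≈ 11.11 m/s.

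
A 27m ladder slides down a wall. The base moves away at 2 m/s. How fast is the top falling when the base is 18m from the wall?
4√5/5 ≈ 1.789 m/s

x² + y² = 27²
2x·dx/dt + 2y·dy/dt = 0
dy/dt = -x/y · dx/dt = -18/(9√5) · 2 = -4√5/5 m/s
The top is descending at 4√5/5 ≈ 1.789 m/s.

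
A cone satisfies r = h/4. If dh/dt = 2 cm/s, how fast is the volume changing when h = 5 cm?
25π/8 cm³/s

V = (1/3)π(h/4)²h = πh³/48
dV/dt = πh²/16 · 2
At h = 5: dV/dt = 25π/8 cm³/s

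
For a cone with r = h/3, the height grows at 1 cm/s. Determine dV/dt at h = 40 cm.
1600π/9 cm³/s

V = (1/3)π(h/3)²h = πh³/27
dV/dt = πh²/9 · 1
At h = 40: dV/dt = 1600π/9 cm³/s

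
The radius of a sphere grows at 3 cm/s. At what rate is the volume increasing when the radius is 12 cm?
1728π cm³/s

V = (4/3)πr³
dV/dt = dV/dr · dr/dt = 4πr² · 3
At r = 12: dV/dt = 1728π cm³/s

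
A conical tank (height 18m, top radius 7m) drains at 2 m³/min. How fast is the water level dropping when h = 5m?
648/(1225π) ≈ 0.1684 m/min

r/h = 7/18, so r = (7/18)h
V = (1/3)πr²h = (1/3)π((7/18)h)²h = (49/972)πh³
dV/dh = (49/324)πh²
dh/dt = (dV/dt)/(dV/dh) = -2/((49/324)π·5²) = -648/(1225π) m/min
The level is dropping at 648/(1225π) ≈ 0.1684 m/min.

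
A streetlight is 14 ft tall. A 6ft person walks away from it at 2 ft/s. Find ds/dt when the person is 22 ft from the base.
3/2 ft/s

By similar triangles: 14/(x+s) = 6/s
Solving: s = 6x/8
ds/dt = 6/8 · dx/dt = 3/4 · 2 = 3/2 ft/s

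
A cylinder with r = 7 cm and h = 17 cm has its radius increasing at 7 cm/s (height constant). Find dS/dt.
434π cm²/s

S = 2πrh + 2πr² (lateral + bases)
dS/dt = (2πh + 4πr)·dr/dt = (2π·17 + 4π·7)·7
= 434π cm²/s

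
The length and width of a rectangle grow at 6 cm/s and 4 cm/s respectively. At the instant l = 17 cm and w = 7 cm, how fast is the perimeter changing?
20 cm/s

P = 2(l + w)
dP/dt = 2(dl/dt + dw/dt) = 2(6 + 4) = 20 cm/s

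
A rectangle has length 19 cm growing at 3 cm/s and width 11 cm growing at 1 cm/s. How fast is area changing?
52 cm²/s

A = lw
dA/dt = w·dl/dt + l·dw/dt = 11·3 + 19·1 = 52 cm²/s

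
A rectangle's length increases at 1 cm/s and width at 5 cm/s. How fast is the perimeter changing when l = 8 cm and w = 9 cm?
12 cm/s

P = 2(l + w)
dP/dt = 2(dl/dt + dw/dt) = 2(1 + 5) = 12 cm/s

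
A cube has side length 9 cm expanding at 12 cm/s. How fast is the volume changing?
2916 cm³/s

V = s³
dV/dt = 3s² · ds/dt = 3·9²·12 = 2916 cm³/s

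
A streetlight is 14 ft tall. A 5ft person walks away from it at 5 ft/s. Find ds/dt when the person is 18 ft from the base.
25/9 ft/s

By similar triangles: 14/(x+s) = 5/s
Solving: s = 5x/9
ds/dt = 5/9 · dx/dt = 5/9 · 5 = 25/9 ft/s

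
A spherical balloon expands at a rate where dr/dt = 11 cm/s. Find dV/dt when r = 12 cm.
6336π cm³/s

V = (4/3)πr³
dV/dt = dV/dr · dr/dt = 4πr² · 11
At r = 12: dV/dt = 6336π cm³/s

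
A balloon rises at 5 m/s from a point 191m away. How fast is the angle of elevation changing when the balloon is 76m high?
0.0226 rad/s

tan(θ) = y/191
sec²(θ) · dθ/dt = (1/191) · dy/dt
dθ/dt = cos²(θ)/191 · 5 = 191/(191² + 76²) · 5
dθ/dt = 0.0226 rad/s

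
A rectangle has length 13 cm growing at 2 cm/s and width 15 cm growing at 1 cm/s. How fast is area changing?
43 cm²/s

A = lw
dA/dt = w·dl/dt + l·dw/dt = 15·2 + 13·1 = 43 cm²/s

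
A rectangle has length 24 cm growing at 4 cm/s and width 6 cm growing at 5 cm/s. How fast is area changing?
144 cm²/s

A = lw
dA/dt = w·dl/dt + l·dw/dt = 6·4 + 24·5 = 144 cm²/s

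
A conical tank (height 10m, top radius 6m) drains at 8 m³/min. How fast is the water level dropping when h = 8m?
25/(72π) ≈ 0.1105 m/min

r/h = 6/10, so r = (3/5)h
V = (1/3)πr²h = (1/3)π((3/5)h)²h = (3/25)πh³
dV/dh = (9/25)πh²
dh/dt = (dV/dt)/(dV/dh) = -8/((9/25)π·8²) = -25/(72π) m/min
The level is dropping at 25/(72π) ≈ 0.1105 m/min.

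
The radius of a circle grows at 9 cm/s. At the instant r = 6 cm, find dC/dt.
18π cm/s

C = 2πr
dC/dt = 2π · dr/dt = 2π · 9 = 18π cm/s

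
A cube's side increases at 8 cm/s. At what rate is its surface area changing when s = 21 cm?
2016 cm²/s

A = 6s²
dA/dt = 12s · ds/dt = 12·21·8 = 2016 cm²/s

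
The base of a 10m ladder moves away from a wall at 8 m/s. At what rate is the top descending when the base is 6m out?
6 m/s

x² + y² = 10²
2x·dx/dt + 2y·dy/dt = 0
dy/dt = -x/y · dx/dt = -6/8 · 8 = -6 m/s
The top is descending at 6 m/s.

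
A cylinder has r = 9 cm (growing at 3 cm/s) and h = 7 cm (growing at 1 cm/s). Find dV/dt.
459π cm³/s

V = πr²h
dV/dt = 2πrh·dr/dt + πr²·dh/dt
= 2π(9)(7)(3) + π(9)²(1)
= 459π cm³/s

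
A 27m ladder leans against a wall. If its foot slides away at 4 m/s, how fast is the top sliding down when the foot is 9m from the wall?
√2 ≈ 1.414 m/s

x² + y² = 27²
2x·dx/dt + 2y·dy/dt = 0
dy/dt = -x/y · dx/dt = -9/(18√2) · 4 = -√2 m/s
The top is descending at √2 ≈ 1.414 m/s.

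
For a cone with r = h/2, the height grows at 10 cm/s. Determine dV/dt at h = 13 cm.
845π/2 cm³/s

V = (1/3)π(h/2)²h = πh³/12
dV/dt = πh²/4 · 10
At h = 13: dV/dt = 845π/2 cm³/s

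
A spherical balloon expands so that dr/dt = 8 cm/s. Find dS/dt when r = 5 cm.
320π cm²/s

S = 4πr²
dS/dt = dS/dr · dr/dt = 8πr · 8
At r = 5: dS/dt = 320π cm²/s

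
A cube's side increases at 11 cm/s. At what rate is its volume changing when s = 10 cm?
3300 cm³/s

V = s³
dV/dt = 3s² · ds/dt = 3·10²·11 = 3300 cm³/s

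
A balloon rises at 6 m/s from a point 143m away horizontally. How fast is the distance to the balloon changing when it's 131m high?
393√37610/18805 ≈ 4.053 m/s

z² = 143² + y²
z = √(143² + 131²) = √37610
dz/dt = y/z · dy/dt = 131/√37610 · 6 = 393√37610/18805 ≈ 4.053 m/s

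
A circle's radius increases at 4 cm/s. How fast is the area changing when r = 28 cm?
224π cm²/s

A = πr²
dA/dt = 2πr · dr/dt = 2π(28)(4) = 224π cm²/s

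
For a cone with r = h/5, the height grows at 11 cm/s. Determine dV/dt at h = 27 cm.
8019π/25 cm³/s

V = (1/3)π(h/5)²h = πh³/75
dV/dt = πh²/25 · 11
At h = 27: dV/dt = 8019π/25 cm³/s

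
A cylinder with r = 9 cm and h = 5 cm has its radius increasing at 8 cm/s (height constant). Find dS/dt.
368π cm²/s

S = 2πrh + 2πr² (lateral + bases)
dS/dt = (2πh + 4πr)·dr/dt = (2π·5 + 4π·9)·8
= 368π cm²/s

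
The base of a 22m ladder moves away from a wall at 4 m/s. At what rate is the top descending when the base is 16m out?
32√57/57 ≈ 4.239 m/s

x² + y² = 22²
2x·dx/dt + 2y·dy/dt = 0
dy/dt = -x/y · dx/dt = -16/(2√57) · 4 = -32√57/57 m/s
The top is descending at 32√57/57 ≈ 4.239 m/s.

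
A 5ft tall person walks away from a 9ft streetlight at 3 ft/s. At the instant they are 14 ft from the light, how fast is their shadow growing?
15/4 ft/s

By similar triangles: 9/(x+s) = 5/s
Solving: s = 5x/4
ds/dt = 5/4 · dx/dt = 5/4 · 3 = 15/4 ft/s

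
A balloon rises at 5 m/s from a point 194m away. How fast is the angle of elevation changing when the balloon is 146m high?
0.016454 rad/s

tan(θ) = y/194
sec²(θ) · dθ/dt = (1/194) · dy/dt
dθ/dt = cos²(θ)/194 · 5 = 194/(194² + 146²) · 5
dθ/dt = 0.016454 rad/s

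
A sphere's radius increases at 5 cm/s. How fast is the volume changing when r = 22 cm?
9680π cm³/s

V = (4/3)πr³
dV/dt = dV/dr · dr/dt = 4πr² · 5
At r = 22: dV/dt = 9680π cm³/s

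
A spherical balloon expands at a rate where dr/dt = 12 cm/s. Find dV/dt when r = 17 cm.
13872π cm³/s

V = (4/3)πr³
dV/dt = dV/dr · dr/dt = 4πr² · 12
At r = 17: dV/dt = 13872π cm³/s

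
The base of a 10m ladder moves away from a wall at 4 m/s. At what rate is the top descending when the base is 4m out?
8√21/21 ≈ 1.746 m/s

x² + y² = 10²
2x·dx/dt + 2y·dy/dt = 0
dy/dt = -x/y · dx/dt = -4/(2√21) · 4 = -8√21/21 m/s
The top is descending at 8√21/21 ≈ 1.746 m/s.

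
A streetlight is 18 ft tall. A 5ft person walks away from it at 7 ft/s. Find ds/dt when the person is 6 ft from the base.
35/13 ft/s

By similar triangles: 18/(x+s) = 5/s
Solving: s = 5x/13
ds/dt = 5/13 · dx/dt = 5/13 · 7 = 35/13 ft/s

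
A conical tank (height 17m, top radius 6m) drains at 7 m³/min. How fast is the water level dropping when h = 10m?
2023/(3600π) ≈ 0.1789 m/min

r/h = 6/17, so r = (6/17)h
V = (1/3)πr²h = (1/3)π((6/17)h)²h = (12/289)πh³
dV/dh = (36/289)πh²
dh/dt = (dV/dt)/(dV/dh) = -7/((36/289)π·10²) = -2023/(3600π) m/min
The level is dropping at 2023/(3600π) ≈ 0.1789 m/min.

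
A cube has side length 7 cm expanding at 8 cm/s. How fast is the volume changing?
1176 cm³/s

V = s³
dV/dt = 3s² · ds/dt = 3·7²·8 = 1176 cm³/s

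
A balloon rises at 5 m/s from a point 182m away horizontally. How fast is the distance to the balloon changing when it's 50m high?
125√8906/8906 ≈ 1.325 m/s

z² = 182² + y²
z = √(182² + 50²) = 2√8906
dz/dt = y/z · dy/dt = 50/(2√8906) · 5 = 125√8906/8906 ≈ 1.325 m/s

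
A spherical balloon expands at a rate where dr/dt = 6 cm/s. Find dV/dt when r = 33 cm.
26136π cm³/s

V = (4/3)πr³
dV/dt = dV/dr · dr/dt = 4πr² · 6
At r = 33: dV/dt = 26136π cm³/s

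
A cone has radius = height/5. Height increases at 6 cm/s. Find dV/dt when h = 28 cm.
4704π/25 cm³/s

V = (1/3)π(h/5)²h = πh³/75
dV/dt = πh²/25 · 6
At h = 28: dV/dt = 4704π/25 cm³/s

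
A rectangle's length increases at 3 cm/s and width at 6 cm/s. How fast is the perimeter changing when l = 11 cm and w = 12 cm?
18 cm/s

P = 2(l + w)
dP/dt = 2(dl/dt + dw/dt) = 2(3 + 6) = 18 cm/s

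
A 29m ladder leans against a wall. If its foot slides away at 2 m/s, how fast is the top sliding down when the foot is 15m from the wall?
15√154/154 ≈ 1.209 m/s

x² + y² = 29²
2x·dx/dt + 2y·dy/dt = 0
dy/dt = -x/y · dx/dt = -15/(2√154) · 2 = -15√154/154 m/s
The top is descending at 15√154/154 ≈ 1.209 m/s.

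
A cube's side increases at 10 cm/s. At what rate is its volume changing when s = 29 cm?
25230 cm³/s

V = s³
dV/dt = 3s² · ds/dt = 3·29²·10 = 25230 cm³/s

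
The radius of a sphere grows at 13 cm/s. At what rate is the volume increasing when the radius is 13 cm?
8788π cm³/s

V = (4/3)πr³
dV/dt = dV/dr · dr/dt = 4πr² · 13
At r = 13: dV/dt = 8788π cm³/s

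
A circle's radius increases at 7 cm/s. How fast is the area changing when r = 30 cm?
420π cm²/s

A = πr²
dA/dt = 2πr · dr/dt = 2π(30)(7) = 420π cm²/s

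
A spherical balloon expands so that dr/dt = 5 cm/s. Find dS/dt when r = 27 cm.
1080π cm²/s

S = 4πr²
dS/dt = dS/dr · dr/dt = 8πr · 5
At r = 27: dS/dt = 1080π cm²/s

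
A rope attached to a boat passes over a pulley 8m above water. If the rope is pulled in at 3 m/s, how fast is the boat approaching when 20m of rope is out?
5√21/7 ≈ 3.273 m/s

rope² = x² + 8²
x = √(20² - 8²) = 4√21
dx/dt = (rope/x) · d(rope)/dt = (20/(4√21)) · (-3) = -5√21/7 m/s
The boat approaches at 5√21/7 ≈ 3.273 m/s.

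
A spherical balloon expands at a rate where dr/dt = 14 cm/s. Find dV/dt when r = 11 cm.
6776π cm³/s

V = (4/3)πr³
dV/dt = dV/dr · dr/dt = 4πr² · 14
At r = 11: dV/dt = 6776π cm³/s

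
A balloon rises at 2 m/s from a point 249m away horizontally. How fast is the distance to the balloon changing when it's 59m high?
59√65482/32741 ≈ 0.4611 m/s

z² = 249² + y²
z = √(249² + 59²) = √65482
dz/dt = y/z · dy/dt = 59/√65482 · 2 = 59√65482/32741 ≈ 0.4611 m/s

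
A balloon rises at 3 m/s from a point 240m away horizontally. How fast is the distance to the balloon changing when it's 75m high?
15√281/281 ≈ 0.8948 m/s

z² = 240² + y²
z = √(240² + 75²) = 15√281
dz/dt = y/z · dy/dt = 75/(15√281) · 3 = 15√281/281 ≈ 0.8948 m/s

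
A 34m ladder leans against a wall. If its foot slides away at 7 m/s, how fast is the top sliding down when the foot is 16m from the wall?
56/15 ≈ 3.733 m/s

x² + y² = 34²
2x·dx/dt + 2y·dy/dt = 0
dy/dt = -x/y · dx/dt = -16/30 · 7 = -56/15 m/s
The top is descending at 56/15 ≈ 3.733 m/s.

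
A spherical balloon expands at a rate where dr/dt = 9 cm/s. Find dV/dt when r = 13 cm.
6084π cm³/s

V = (4/3)πr³
dV/dt = dV/dr · dr/dt = 4πr² · 9
At r = 13: dV/dt = 6084π cm³/s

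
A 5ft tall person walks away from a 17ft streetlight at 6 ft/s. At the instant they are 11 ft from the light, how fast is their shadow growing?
5/2 ft/s

By similar triangles: 17/(x+s) = 5/s
Solving: s = 5x/12
ds/dt = 5/12 · dx/dt = 5/12 · 6 = 5/2 ft/s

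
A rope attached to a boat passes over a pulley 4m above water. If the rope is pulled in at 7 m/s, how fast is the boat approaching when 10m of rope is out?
5√21/3 ≈ 7.638 m/s

rope² = x² + 4²
x = √(10² - 4²) = 2√21
dx/dt = (rope/x) · d(rope)/dt = (10/(2√21)) · (-7) = -5√21/3 m/s
The boat approaches at 5√21/3 ≈ 7.638 m/s.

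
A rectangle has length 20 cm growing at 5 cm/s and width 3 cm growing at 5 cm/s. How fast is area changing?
115 cm²/s

A = lw
dA/dt = w·dl/dt + l·dw/dt = 3·5 + 20·5 = 115 cm²/s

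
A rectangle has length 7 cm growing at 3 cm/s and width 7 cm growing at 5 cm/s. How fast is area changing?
56 cm²/s

A = lw
dA/dt = w·dl/dt + l·dw/dt = 7·3 + 7·5 = 56 cm²/s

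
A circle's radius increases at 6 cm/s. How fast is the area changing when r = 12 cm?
144π cm²/s

A = πr²
dA/dt = 2πr · dr/dt = 2π(12)(6) = 144π cm²/s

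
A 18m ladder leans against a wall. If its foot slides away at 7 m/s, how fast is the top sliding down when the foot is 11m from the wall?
11√203/29 ≈ 5.404 m/s

x² + y² = 18²
2x·dx/dt + 2y·dy/dt = 0
dy/dt = -x/y · dx/dt = -11/√203 · 7 = -11√203/29 m/s
The top is descending at 11√203/29 ≈ 5.404 m/s.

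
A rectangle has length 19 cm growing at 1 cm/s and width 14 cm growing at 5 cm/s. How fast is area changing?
109 cm²/s

A = lw
dA/dt = w·dl/dt + l·dw/dt = 14·1 + 19·5 = 109 cm²/s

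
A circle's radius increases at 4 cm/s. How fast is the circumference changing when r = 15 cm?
8π cm/s

C = 2πr
dC/dt = 2π · dr/dt = 2π · 4 = 8π cm/s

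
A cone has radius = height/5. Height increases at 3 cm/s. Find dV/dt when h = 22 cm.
1452π/25 cm³/s

V = (1/3)π(h/5)²h = πh³/75
dV/dt = πh²/25 · 3
At h = 22: dV/dt = 1452π/25 cm³/s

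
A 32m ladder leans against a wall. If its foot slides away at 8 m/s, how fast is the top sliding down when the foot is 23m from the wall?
184√55/165 ≈ 8.27 m/s

x² + y² = 32²
2x·dx/dt + 2y·dy/dt = 0
dy/dt = -x/y · dx/dt = -23/(3√55) · 8 = -184√55/165 m/s
The top is descending at 184√55/165 ≈ 8.27 m/s.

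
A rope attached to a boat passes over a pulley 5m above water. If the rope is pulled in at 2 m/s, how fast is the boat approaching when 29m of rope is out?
29√51/102 ≈ 2.03 m/s

rope² = x² + 5²
x = √(29² - 5²) = 4√51
dx/dt = (rope/x) · d(rope)/dt = (29/(4√51)) · (-2) = -29√51/102 m/s
The boat approaches at 29√51/102 ≈ 2.03 m/s.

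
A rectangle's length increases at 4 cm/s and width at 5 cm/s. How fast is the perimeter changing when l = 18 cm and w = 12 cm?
18 cm/s

P = 2(l + w)
dP/dt = 2(dl/dt + dw/dt) = 2(4 + 5) = 18 cm/s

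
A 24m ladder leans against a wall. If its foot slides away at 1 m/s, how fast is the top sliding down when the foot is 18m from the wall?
3√7/7 ≈ 1.134 m/s

x² + y² = 24²
2x·dx/dt + 2y·dy/dt = 0
dy/dt = -x/y · dx/dt = -18/(6√7) · 1 = -3√7/7 m/s
The top is descending at 3√7/7 ≈ 1.134 m/s.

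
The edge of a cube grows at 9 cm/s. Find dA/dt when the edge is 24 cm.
2592 cm²/s

A = 6s²
dA/dt = 12s · ds/dt = 12·24·9 = 2592 cm²/s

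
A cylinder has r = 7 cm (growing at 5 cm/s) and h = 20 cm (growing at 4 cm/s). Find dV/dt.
1596π cm³/s

V = πr²h
dV/dt = 2πrh·dr/dt + πr²·dh/dt
= 2π(7)(20)(5) + π(7)²(4)
= 1596π cm³/s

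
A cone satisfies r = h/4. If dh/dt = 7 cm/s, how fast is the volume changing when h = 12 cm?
63π cm³/s

V = (1/3)π(h/4)²h = πh³/48
dV/dt = πh²/16 · 7
At h = 12: dV/dt = 63π cm³/s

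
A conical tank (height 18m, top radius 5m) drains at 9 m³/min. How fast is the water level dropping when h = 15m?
324/(625π) ≈ 0.165 m/min

r/h = 5/18, so r = (5/18)h
V = (1/3)πr²h = (1/3)π((5/18)h)²h = (25/972)πh³
dV/dh = (25/324)πh²
dh/dt = (dV/dt)/(dV/dh) = -9/((25/324)π·15²) = -324/(625π) m/min
The level is dropping at 324/(625π) ≈ 0.165 m/min.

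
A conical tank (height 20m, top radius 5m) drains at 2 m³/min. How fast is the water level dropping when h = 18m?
8/(81π) ≈ 0.03144 m/min

r/h = 5/20, so r = (1/4)h
V = (1/3)πr²h = (1/3)π((1/4)h)²h = (1/48)πh³
dV/dh = (1/16)πh²
dh/dt = (dV/dt)/(dV/dh) = -2/((1/16)π·18²) = -8/(81π) m/min
The level is dropping at 8/(81π) ≈ 0.03144 m/min.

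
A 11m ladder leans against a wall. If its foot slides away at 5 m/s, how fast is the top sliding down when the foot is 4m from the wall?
4√105/21 ≈ 1.952 m/s

x² + y² = 11²
2x·dx/dt + 2y·dy/dt = 0
dy/dt = -x/y · dx/dt = -4/√105 · 5 = -4√105/21 m/s
The top is descending at 4√105/21 ≈ 1.952 m/s.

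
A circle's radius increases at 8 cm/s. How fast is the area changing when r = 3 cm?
48π cm²/s

A = πr²
dA/dt = 2πr · dr/dt = 2π(3)(8) = 48π cm²/s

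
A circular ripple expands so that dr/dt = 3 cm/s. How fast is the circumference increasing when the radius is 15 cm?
6π cm/s

C = 2πr
dC/dt = 2π · dr/dt = 2π · 3 = 6π cm/s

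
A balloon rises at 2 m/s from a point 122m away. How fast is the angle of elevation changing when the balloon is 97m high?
0.010044 rad/s

tan(θ) = y/122
sec²(θ) · dθ/dt = (1/122) · dy/dt
dθ/dt = cos²(θ)/122 · 2 = 122/(122² + 97²) · 2
dθ/dt = 0.010044 rad/s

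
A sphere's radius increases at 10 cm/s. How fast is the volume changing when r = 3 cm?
360π cm³/s

V = (4/3)πr³
dV/dt = dV/dr · dr/dt = 4πr² · 10
At r = 3: dV/dt = 360π cm³/s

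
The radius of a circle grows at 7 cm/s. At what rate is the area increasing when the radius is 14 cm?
196π cm²/s

A = πr²
dA/dt = 2πr · dr/dt = 2π(14)(7) = 196π cm²/s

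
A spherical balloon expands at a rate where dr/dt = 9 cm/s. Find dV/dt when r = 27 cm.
26244π cm³/s

V = (4/3)πr³
dV/dt = dV/dr · dr/dt = 4πr² · 9
At r = 27: dV/dt = 26244π cm³/s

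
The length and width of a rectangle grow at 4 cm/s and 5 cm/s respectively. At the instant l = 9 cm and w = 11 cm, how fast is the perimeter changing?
18 cm/s

P = 2(l + w)
dP/dt = 2(dl/dt + dw/dt) = 2(4 + 5) = 18 cm/s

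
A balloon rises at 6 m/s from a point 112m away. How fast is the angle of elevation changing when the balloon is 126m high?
0.023645 rad/s

tan(θ) = y/112
sec²(θ) · dθ/dt = (1/112) · dy/dt
dθ/dt = cos²(θ)/112 · 6 = 112/(112² + 126²) · 6
dθ/dt = 0.023645 rad/s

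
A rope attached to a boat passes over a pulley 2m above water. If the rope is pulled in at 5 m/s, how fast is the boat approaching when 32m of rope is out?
16√255/51 ≈ 5.01 m/s

rope² = x² + 2²
x = √(32² - 2²) = 2√255
dx/dt = (rope/x) · d(rope)/dt = (32/(2√255)) · (-5) = -16√255/51 m/s
The boat approaches at 16√255/51 ≈ 5.01 m/s.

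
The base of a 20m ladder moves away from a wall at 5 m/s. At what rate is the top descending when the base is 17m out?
85√111/111 ≈ 8.068 m/s

x² + y² = 20²
2x·dx/dt + 2y·dy/dt = 0
dy/dt = -x/y · dx/dt = -17/√111 · 5 = -85√111/111 m/s
The top is descending at 85√111/111 ≈ 8.068 m/s.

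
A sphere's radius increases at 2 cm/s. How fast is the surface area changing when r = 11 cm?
176π cm²/s

S = 4πr²
dS/dt = dS/dr · dr/dt = 8πr · 2
At r = 11: dS/dt = 176π cm²/s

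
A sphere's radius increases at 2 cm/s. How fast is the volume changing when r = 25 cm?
5000π cm³/s

V = (4/3)πr³
dV/dt = dV/dr · dr/dt = 4πr² · 2
At r = 25: dV/dt = 5000π cm³/s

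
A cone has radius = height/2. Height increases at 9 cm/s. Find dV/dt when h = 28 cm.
1764π cm³/s

V = (1/3)π(h/2)²h = πh³/12
dV/dt = πh²/4 · 9
At h = 28: dV/dt = 1764π cm³/s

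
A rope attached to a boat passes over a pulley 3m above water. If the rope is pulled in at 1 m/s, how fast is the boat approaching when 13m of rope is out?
13√10/40 ≈ 1.028 m/s

rope² = x² + 3²
x = √(13² - 3²) = 4√10
dx/dt = (rope/x) · d(rope)/dt = (13/(4√10)) · (-1) = -13√10/40 m/s
The boat approaches at 13√10/40 ≈ 1.028 m/s.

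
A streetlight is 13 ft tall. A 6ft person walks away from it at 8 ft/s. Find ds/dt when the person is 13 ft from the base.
48/7 ft/s

By similar triangles: 13/(x+s) = 6/s
Solving: s = 6x/7
ds/dt = 6/7 · dx/dt = 6/7 · 8 = 48/7 ft/s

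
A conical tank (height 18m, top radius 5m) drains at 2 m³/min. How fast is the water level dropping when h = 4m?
81/(50π) ≈ 0.5157 m/min

r/h = 5/18, so r = (5/18)h
V = (1/3)πr²h = (1/3)π((5/18)h)²h = (25/972)πh³
dV/dh = (25/324)πh²
dh/dt = (dV/dt)/(dV/dh) = -2/((25/324)π·4²) = -81/(50π) m/min
The level is dropping at 81/(50π) ≈ 0.5157 m/min.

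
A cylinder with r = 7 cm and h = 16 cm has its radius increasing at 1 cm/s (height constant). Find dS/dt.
60π cm²/s

S = 2πrh + 2πr² (lateral + bases)
dS/dt = (2πh + 4πr)·dr/dt = (2π·16 + 4π·7)·1
= 60π cm²/s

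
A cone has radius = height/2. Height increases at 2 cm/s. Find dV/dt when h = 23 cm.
529π/2 cm³/s

V = (1/3)π(h/2)²h = πh³/12
dV/dt = πh²/4 · 2
At h = 23: dV/dt = 529π/2 cm³/s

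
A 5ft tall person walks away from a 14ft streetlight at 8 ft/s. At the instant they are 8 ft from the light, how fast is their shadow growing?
40/9 ft/s

By similar triangles: 14/(x+s) = 5/s
Solving: s = 5x/9
ds/dt = 5/9 · dx/dt = 5/9 · 8 = 40/9 ft/s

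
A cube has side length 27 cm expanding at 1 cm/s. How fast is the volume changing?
2187 cm³/s

V = s³
dV/dt = 3s² · ds/dt = 3·27²·1 = 2187 cm³/s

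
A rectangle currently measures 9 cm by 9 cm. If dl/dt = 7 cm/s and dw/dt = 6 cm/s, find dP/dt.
26 cm/s

P = 2(l + w)
dP/dt = 2(dl/dt + dw/dt) = 2(7 + 6) = 26 cm/s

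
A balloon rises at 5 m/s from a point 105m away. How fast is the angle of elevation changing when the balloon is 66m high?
0.034133 rad/s

tan(θ) = y/105
sec²(θ) · dθ/dt = (1/105) · dy/dt
dθ/dt = cos²(θ)/105 · 5 = 105/(105² + 66²) · 5
dθ/dt = 0.034133 rad/s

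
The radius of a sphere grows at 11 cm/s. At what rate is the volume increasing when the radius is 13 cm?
7436π cm³/s

V = (4/3)πr³
dV/dt = dV/dr · dr/dt = 4πr² · 11
At r = 13: dV/dt = 7436π cm³/s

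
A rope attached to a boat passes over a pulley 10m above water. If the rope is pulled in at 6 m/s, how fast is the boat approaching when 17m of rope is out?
34√21/21 ≈ 7.419 m/s

rope² = x² + 10²
x = √(17² - 10²) = 3√21
dx/dt = (rope/x) · d(rope)/dt = (17/(3√21)) · (-6) = -34√21/21 m/s
The boat approaches at 34√21/21 ≈ 7.419 m/s.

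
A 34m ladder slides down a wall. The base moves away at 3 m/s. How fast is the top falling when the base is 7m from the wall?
7√123/123 ≈ 0.6312 m/s

x² + y² = 34²
2x·dx/dt + 2y·dy/dt = 0
dy/dt = -x/y · dx/dt = -7/(3√123) · 3 = -7√123/123 m/s
The top is descending at 7√123/123 ≈ 0.6312 m/s.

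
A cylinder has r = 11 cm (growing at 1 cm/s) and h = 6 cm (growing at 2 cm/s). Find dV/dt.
374π cm³/s

V = πr²h
dV/dt = 2πrh·dr/dt + πr²·dh/dt
= 2π(11)(6)(1) + π(11)²(2)
= 374π cm³/s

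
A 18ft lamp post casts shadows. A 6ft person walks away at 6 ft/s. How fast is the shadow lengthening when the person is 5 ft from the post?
3 ft/s

By similar triangles: 18/(x+s) = 6/s
Solving: s = 6x/12
ds/dt = 6/12 · dx/dt = 1/2 · 6 = 3 ft/s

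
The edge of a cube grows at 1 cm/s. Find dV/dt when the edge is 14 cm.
588 cm³/s

V = s³
dV/dt = 3s² · ds/dt = 3·14²·1 = 588 cm³/s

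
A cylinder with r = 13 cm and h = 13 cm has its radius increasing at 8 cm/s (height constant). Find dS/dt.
624π cm²/s

S = 2πrh + 2πr² (lateral + bases)
dS/dt = (2πh + 4πr)·dr/dt = (2π·13 + 4π·13)·8
= 624π cm²/s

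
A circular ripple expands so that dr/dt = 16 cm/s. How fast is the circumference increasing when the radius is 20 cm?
32π cm/s

C = 2πr
dC/dt = 2π · dr/dt = 2π · 16 = 32π cm/s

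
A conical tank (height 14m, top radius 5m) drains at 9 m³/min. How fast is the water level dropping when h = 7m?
36/(25π) ≈ 0.4584 m/min

r/h = 5/14, so r = (5/14)h
V = (1/3)πr²h = (1/3)π((5/14)h)²h = (25/588)πh³
dV/dh = (25/196)πh²
dh/dt = (dV/dt)/(dV/dh) = -9/((25/196)π·7²) = -36/(25π) m/min
The level is dropping at 36/(25π) ≈ 0.4584 m/min.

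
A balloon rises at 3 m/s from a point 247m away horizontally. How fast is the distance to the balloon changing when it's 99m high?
297√70810/70810 ≈ 1.116 m/s

z² = 247² + y²
z = √(247² + 99²) = √70810
dz/dt = y/z · dy/dt = 99/√70810 · 3 = 297√70810/70810 ≈ 1.116 m/s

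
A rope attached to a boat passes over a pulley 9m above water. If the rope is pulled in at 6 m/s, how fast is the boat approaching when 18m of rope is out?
4√3 ≈ 6.928 m/s

rope² = x² + 9²
x = √(18² - 9²) = 9√3
dx/dt = (rope/x) · d(rope)/dt = (18/(9√3)) · (-6) = -4√3 m/s
The boat approaches at 4√3 ≈ 6.928 m/s.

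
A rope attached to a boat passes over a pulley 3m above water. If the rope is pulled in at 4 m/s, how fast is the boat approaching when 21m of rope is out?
7√3/3 ≈ 4.041 m/s

rope² = x² + 3²
x = √(21² - 3²) = 12√3
dx/dt = (rope/x) · d(rope)/dt = (21/(12√3)) · (-4) = -7√3/3 m/s
The boat approaches at 7√3/3 ≈ 4.041 m/s.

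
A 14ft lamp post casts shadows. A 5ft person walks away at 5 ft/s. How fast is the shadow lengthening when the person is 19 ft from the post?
25/9 ft/s

By similar triangles: 14/(x+s) = 5/s
Solving: s = 5x/9
ds/dt = 5/9 · dx/dt = 5/9 · 5 = 25/9 ft/s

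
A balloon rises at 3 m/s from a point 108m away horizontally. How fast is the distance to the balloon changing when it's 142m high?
213√7957/7957 ≈ 2.388 m/s

z² = 108² + y²
z = √(108² + 142²) = 2√7957
dz/dt = y/z · dy/dt = 142/(2√7957) · 3 = 213√7957/7957 ≈ 2.388 m/s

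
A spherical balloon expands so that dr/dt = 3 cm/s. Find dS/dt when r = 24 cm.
576π cm²/s

S = 4πr²
dS/dt = dS/dr · dr/dt = 8πr · 3
At r = 24: dS/dt = 576π cm²/s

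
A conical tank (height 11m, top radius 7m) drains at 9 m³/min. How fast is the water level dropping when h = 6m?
121/(196π) ≈ 0.1965 m/min

r/h = 7/11, so r = (7/11)h
V = (1/3)πr²h = (1/3)π((7/11)h)²h = (49/363)πh³
dV/dh = (49/121)πh²
dh/dt = (dV/dt)/(dV/dh) = -9/((49/121)π·6²) = -121/(196π) m/min
The level is dropping at 121/(196π) ≈ 0.1965 m/min.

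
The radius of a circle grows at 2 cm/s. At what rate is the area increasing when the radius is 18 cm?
72π cm²/s

A = πr²
dA/dt = 2πr · dr/dt = 2π(18)(2) = 72π cm²/s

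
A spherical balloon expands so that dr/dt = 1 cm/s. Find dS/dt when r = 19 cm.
152π cm²/s

S = 4πr²
dS/dt = dS/dr · dr/dt = 8πr · 1
At r = 19: dS/dt = 152π cm²/s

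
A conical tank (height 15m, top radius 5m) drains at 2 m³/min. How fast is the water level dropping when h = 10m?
9/(50π) ≈ 0.0573 m/min

r/h = 5/15, so r = (1/3)h
V = (1/3)πr²h = (1/3)π((1/3)h)²h = (1/27)πh³
dV/dh = (1/9)πh²
dh/dt = (dV/dt)/(dV/dh) = -2/((1/9)π·10²) = -9/(50π) m/min
The level is dropping at 9/(50π) ≈ 0.0573 m/min.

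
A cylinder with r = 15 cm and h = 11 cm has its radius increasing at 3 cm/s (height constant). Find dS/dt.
246π cm²/s

S = 2πrh + 2πr² (lateral + bases)
dS/dt = (2πh + 4πr)·dr/dt = (2π·11 + 4π·15)·3
= 246π cm²/s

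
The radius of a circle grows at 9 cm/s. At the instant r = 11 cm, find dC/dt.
18π cm/s

C = 2πr
dC/dt = 2π · dr/dt = 2π · 9 = 18π cm/s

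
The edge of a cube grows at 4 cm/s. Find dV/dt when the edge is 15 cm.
2700 cm³/s

V = s³
dV/dt = 3s² · ds/dt = 3·15²·4 = 2700 cm³/s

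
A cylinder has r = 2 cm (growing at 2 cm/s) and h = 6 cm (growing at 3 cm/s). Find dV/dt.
60π cm³/s

V = πr²h
dV/dt = 2πrh·dr/dt + πr²·dh/dt
= 2π(2)(6)(2) + π(2)²(3)
= 60π cm³/s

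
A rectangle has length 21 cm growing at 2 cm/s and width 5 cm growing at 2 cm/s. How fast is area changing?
52 cm²/s

A = lw
dA/dt = w·dl/dt + l·dw/dt = 5·2 + 21·2 = 52 cm²/s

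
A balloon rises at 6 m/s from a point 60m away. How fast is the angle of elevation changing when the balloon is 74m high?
0.039665 rad/s

tan(θ) = y/60
sec²(θ) · dθ/dt = (1/60) · dy/dt
dθ/dt = cos²(θ)/60 · 6 = 60/(60² + 74²) · 6
dθ/dt = 0.039665 rad/s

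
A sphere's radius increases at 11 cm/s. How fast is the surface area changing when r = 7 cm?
616π cm²/s

S = 4πr²
dS/dt = dS/dr · dr/dt = 8πr · 11
At r = 7: dS/dt = 616π cm²/s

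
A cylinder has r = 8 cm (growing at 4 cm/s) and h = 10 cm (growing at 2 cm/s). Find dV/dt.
768π cm³/s

V = πr²h
dV/dt = 2πrh·dr/dt + πr²·dh/dt
= 2π(8)(10)(4) + π(8)²(2)
= 768π cm³/s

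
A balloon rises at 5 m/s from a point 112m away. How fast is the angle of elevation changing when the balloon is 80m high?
0.029561 rad/s

tan(θ) = y/112
sec²(θ) · dθ/dt = (1/112) · dy/dt
dθ/dt = cos²(θ)/112 · 5 = 112/(112² + 80²) · 5
dθ/dt = 0.029561 rad/s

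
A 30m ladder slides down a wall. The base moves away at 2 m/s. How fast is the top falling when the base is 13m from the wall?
26√731/731 ≈ 0.9616 m/s

x² + y² = 30²
2x·dx/dt + 2y·dy/dt = 0
dy/dt = -x/y · dx/dt = -13/√731 · 2 = -26√731/731 m/s
The top is descending at 26√731/731 ≈ 0.9616 m/s.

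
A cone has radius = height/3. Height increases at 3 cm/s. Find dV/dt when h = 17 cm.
289π/3 cm³/s

V = (1/3)π(h/3)²h = πh³/27
dV/dt = πh²/9 · 3
At h = 17: dV/dt = 289π/3 cm³/s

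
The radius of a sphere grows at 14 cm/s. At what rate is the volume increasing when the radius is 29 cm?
47096π cm³/s

V = (4/3)πr³
dV/dt = dV/dr · dr/dt = 4πr² · 14
At r = 29: dV/dt = 47096π cm³/s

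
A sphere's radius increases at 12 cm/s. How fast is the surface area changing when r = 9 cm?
864π cm²/s

S = 4πr²
dS/dt = dS/dr · dr/dt = 8πr · 12
At r = 9: dS/dt = 864π cm²/s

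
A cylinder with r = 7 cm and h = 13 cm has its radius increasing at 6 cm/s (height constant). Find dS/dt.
324π cm²/s

S = 2πrh + 2πr² (lateral + bases)
dS/dt = (2πh + 4πr)·dr/dt = (2π·13 + 4π·7)·6
= 324π cm²/s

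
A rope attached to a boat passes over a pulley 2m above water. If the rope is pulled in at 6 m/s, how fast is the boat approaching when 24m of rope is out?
72√143/143 ≈ 6.021 m/s

rope² = x² + 2²
x = √(24² - 2²) = 2√143
dx/dt = (rope/x) · d(rope)/dt = (24/(2√143)) · (-6) = -72√143/143 m/s
The boat approaches at 72√143/143 ≈ 6.021 m/s.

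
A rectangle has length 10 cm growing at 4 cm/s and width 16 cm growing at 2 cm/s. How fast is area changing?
84 cm²/s

A = lw
dA/dt = w·dl/dt + l·dw/dt = 16·4 + 10·2 = 84 cm²/s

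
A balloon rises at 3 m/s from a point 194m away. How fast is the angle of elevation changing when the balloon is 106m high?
0.011909 rad/s

tan(θ) = y/194
sec²(θ) · dθ/dt = (1/194) · dy/dt
dθ/dt = cos²(θ)/194 · 3 = 194/(194² + 106²) · 3
dθ/dt = 0.011909 rad/s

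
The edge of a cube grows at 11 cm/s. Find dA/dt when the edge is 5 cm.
660 cm²/s

A = 6s²
dA/dt = 12s · ds/dt = 12·5·11 = 660 cm²/s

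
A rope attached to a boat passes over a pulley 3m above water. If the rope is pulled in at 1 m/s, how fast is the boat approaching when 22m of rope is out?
22√19/95 ≈ 1.009 m/s

rope² = x² + 3²
x = √(22² - 3²) = 5√19
dx/dt = (rope/x) · d(rope)/dt = (22/(5√19)) · (-1) = -22√19/95 m/s
The boat approaches at 22√19/95 ≈ 1.009 m/s.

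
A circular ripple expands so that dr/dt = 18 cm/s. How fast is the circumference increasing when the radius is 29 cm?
36π cm/s

C = 2πr
dC/dt = 2π · dr/dt = 2π · 18 = 36π cm/s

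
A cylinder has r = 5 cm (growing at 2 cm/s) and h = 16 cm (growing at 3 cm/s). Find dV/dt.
395π cm³/s

V = πr²h
dV/dt = 2πrh·dr/dt + πr²·dh/dt
= 2π(5)(16)(2) + π(5)²(3)
= 395π cm³/s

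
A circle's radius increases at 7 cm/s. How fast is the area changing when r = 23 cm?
322π cm²/s

A = πr²
dA/dt = 2πr · dr/dt = 2π(23)(7) = 322π cm²/s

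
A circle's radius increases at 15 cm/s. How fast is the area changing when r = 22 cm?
660π cm²/s

A = πr²
dA/dt = 2πr · dr/dt = 2π(22)(15) = 660π cm²/s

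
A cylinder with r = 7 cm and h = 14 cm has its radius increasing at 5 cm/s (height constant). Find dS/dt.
280π cm²/s

S = 2πrh + 2πr² (lateral + bases)
dS/dt = (2πh + 4πr)·dr/dt = (2π·14 + 4π·7)·5
= 280π cm²/s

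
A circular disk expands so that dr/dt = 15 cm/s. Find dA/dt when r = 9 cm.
270π cm²/s

A = πr²
dA/dt = 2πr · dr/dt = 2π(9)(15) = 270π cm²/s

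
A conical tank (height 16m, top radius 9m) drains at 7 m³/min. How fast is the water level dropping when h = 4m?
112/(81π) ≈ 0.4401 m/min

r/h = 9/16, so r = (9/16)h
V = (1/3)πr²h = (1/3)π((9/16)h)²h = (27/256)πh³
dV/dh = (81/256)πh²
dh/dt = (dV/dt)/(dV/dh) = -7/((81/256)π·4²) = -112/(81π) m/min
The level is dropping at 112/(81π) ≈ 0.4401 m/min.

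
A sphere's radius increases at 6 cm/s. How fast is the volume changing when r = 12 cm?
3456π cm³/s

V = (4/3)πr³
dV/dt = dV/dr · dr/dt = 4πr² · 6
At r = 12: dV/dt = 3456π cm³/s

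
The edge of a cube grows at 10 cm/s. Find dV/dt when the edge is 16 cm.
7680 cm³/s

V = s³
dV/dt = 3s² · ds/dt = 3·16²·10 = 7680 cm³/s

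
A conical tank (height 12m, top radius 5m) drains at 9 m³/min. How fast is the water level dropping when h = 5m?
1296/(625π) ≈ 0.66 m/min

r/h = 5/12, so r = (5/12)h
V = (1/3)πr²h = (1/3)π((5/12)h)²h = (25/432)πh³
dV/dh = (25/144)πh²
dh/dt = (dV/dt)/(dV/dh) = -9/((25/144)π·5²) = -1296/(625π) m/min
The level is dropping at 1296/(625π) ≈ 0.66 m/min.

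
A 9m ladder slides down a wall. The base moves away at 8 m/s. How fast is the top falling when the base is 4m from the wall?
32√65/65 ≈ 3.969 m/s

x² + y² = 9²
2x·dx/dt + 2y·dy/dt = 0
dy/dt = -x/y · dx/dt = -4/√65 · 8 = -32√65/65 m/s
The top is descending at 32√65/65 ≈ 3.969 m/s.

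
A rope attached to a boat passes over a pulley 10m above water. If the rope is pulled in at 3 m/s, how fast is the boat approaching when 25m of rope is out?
5√21/7 ≈ 3.273 m/s

rope² = x² + 10²
x = √(25² - 10²) = 5√21
dx/dt = (rope/x) · d(rope)/dt = (25/(5√21)) · (-3) = -5√21/7 m/s
The boat approaches at 5√21/7 ≈ 3.273 m/s.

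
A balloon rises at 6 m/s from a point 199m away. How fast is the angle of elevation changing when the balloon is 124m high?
0.021718 rad/s

tan(θ) = y/199
sec²(θ) · dθ/dt = (1/199) · dy/dt
dθ/dt = cos²(θ)/199 · 6 = 199/(199² + 124²) · 6
dθ/dt = 0.021718 rad/s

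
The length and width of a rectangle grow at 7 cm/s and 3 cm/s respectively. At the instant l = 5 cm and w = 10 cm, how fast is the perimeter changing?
20 cm/s

P = 2(l + w)
dP/dt = 2(dl/dt + dw/dt) = 2(7 + 3) = 20 cm/s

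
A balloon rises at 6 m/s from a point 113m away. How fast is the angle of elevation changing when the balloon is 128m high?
0.023257 rad/s

tan(θ) = y/113
sec²(θ) · dθ/dt = (1/113) · dy/dt
dθ/dt = cos²(θ)/113 · 6 = 113/(113² + 128²) · 6
dθ/dt = 0.023257 rad/s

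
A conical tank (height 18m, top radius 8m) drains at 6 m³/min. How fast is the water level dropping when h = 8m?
243/(512π) ≈ 0.1511 m/min

r/h = 8/18, so r = (4/9)h
V = (1/3)πr²h = (1/3)π((4/9)h)²h = (16/243)πh³
dV/dh = (16/81)πh²
dh/dt = (dV/dt)/(dV/dh) = -6/((16/81)π·8²) = -243/(512π) m/min
The level is dropping at 243/(512π) ≈ 0.1511 m/min.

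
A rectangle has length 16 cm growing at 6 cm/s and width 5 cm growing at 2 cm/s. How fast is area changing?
62 cm²/s

A = lw
dA/dt = w·dl/dt + l·dw/dt = 5·6 + 16·2 = 62 cm²/s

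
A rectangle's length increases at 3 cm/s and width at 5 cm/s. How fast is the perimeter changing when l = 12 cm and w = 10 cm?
16 cm/s

P = 2(l + w)
dP/dt = 2(dl/dt + dw/dt) = 2(3 + 5) = 16 cm/s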